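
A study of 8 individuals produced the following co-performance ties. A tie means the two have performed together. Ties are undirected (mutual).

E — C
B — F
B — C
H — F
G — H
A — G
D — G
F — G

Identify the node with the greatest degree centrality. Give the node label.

G

Degrees — A:1, B:2, C:2, D:1, E:1, F:3, G:4, H:2.
The maximum is 4, attained only by G.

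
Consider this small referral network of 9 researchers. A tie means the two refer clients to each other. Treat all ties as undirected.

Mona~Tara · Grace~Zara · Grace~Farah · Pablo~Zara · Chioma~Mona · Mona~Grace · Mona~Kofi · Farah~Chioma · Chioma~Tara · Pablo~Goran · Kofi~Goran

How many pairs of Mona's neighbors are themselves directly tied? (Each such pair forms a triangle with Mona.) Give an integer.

1

Mona's neighbors: Chioma, Grace, Kofi, and Tara.
Neighbor pairs that are themselves tied: Mona–Chioma–Tara. Each forms one triangle with Mona, for 1 in total.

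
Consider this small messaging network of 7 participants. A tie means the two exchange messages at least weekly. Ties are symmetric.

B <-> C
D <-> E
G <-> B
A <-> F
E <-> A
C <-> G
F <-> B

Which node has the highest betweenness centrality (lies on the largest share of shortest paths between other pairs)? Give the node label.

F

Unnormalized betweenness of each node: A:8, B:8, C:0, D:0, E:5, F:9, G:0.
F has the largest value, 9, making it the main broker — the node through which the most shortest paths run.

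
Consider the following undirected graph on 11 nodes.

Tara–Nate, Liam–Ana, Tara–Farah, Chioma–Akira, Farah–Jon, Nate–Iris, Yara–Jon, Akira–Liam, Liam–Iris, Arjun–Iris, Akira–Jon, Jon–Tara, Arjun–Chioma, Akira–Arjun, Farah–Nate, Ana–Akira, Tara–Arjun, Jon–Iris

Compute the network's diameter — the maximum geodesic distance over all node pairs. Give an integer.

3

Eccentricity of each node (its greatest distance to any other): Akira:3, Ana:3, Arjun:3, Chioma:3, Farah:3, Iris:2, Jon:2, Liam:3, Nate:3, Tara:3, Yara:3.
The maximum eccentricity is 3, realized for instance by the pair Yara–Arjun via Yara – Jon – Tara – Arjun. So the diameter is 3.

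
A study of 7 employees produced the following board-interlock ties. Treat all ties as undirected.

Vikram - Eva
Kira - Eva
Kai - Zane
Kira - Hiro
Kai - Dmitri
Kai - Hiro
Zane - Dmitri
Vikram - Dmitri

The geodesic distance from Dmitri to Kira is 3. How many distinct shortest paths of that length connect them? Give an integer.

The shortest distance is 3. The length-3 paths are: Dmitri–Vikram–Eva–Kira; Dmitri–Kai–Hiro–Kira.
That gives 2 distinct shortest paths.

2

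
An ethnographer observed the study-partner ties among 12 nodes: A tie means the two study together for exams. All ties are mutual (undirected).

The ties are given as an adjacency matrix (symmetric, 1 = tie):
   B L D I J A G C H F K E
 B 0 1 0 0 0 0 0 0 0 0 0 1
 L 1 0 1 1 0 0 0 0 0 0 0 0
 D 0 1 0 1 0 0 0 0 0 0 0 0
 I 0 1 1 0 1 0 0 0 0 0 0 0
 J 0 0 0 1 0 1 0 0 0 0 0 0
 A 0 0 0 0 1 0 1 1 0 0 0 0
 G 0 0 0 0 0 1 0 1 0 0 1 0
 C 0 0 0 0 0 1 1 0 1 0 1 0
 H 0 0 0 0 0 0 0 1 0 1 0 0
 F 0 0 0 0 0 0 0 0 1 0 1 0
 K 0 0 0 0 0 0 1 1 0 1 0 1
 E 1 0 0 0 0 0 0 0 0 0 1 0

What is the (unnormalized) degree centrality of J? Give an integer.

J is directly tied to A and I. That is 2 neighbors, so the degree of J is 2.

2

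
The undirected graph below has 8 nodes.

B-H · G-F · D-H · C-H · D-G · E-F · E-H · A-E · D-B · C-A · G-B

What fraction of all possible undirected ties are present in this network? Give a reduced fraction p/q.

There are 11 edges and 8 nodes, so the maximum possible is C(8,2) = 28.
Density = 11/28.

11/28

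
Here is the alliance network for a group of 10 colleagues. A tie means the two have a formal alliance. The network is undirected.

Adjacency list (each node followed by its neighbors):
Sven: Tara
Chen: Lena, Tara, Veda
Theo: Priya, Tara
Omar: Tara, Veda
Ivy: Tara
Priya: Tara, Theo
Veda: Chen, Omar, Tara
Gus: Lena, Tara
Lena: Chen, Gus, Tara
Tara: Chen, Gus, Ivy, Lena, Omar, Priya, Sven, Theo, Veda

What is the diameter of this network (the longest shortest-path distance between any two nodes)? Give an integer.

2

Eccentricity of each node (its greatest distance to any other): Chen:2, Gus:2, Ivy:2, Lena:2, Omar:2, Priya:2, Sven:2, Tara:1, Theo:2, Veda:2.
The maximum eccentricity is 2, realized for instance by the pair Gus–Theo via Gus – Tara – Theo. So the diameter is 2.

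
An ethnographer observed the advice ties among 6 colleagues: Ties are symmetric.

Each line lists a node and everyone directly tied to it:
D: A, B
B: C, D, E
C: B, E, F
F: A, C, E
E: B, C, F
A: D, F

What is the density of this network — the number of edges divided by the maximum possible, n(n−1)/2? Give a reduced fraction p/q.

There are 8 edges and 6 nodes, so the maximum possible is C(6,2) = 15.
Density = 8/15.

8/15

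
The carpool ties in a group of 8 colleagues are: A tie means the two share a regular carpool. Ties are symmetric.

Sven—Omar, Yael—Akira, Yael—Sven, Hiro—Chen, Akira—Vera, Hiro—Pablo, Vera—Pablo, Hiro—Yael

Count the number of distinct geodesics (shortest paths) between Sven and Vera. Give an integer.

1

The shortest distance is 3, and the only length-3 path is Sven–Yael–Akira–Vera. So there is exactly 1 shortest path.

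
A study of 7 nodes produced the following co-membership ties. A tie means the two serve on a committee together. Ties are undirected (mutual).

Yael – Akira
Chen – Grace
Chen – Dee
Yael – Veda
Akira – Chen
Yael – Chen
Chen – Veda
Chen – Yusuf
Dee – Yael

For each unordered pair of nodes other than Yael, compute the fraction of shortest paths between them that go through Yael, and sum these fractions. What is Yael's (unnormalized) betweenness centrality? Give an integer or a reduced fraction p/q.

Pairs whose geodesics pass through Yael — Veda–Akira: 1/2; Veda–Dee: 1/2; Akira–Dee: 1/2.
All other pairs contribute 0.
Summing the contributions gives betweenness(Yael) = 3/2.

3/2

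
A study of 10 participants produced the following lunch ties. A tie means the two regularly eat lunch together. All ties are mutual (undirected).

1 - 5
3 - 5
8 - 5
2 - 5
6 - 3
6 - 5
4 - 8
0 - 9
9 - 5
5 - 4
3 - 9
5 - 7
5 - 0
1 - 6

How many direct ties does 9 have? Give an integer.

9 is directly tied to 0, 3, and 5. That is 3 neighbors, so the degree of 9 is 3.

3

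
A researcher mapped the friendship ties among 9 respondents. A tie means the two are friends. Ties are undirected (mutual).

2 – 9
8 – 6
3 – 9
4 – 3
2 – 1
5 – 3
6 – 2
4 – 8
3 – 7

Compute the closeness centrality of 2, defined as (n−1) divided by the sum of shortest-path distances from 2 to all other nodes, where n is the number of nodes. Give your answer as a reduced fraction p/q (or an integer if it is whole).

1/2

Distances from 2: 1:1, 3:2, 4:3, 5:3, 6:1, 7:3, 8:2, 9:1. Sum = 16.
n = 9, so closeness = 8/16 = 1/2.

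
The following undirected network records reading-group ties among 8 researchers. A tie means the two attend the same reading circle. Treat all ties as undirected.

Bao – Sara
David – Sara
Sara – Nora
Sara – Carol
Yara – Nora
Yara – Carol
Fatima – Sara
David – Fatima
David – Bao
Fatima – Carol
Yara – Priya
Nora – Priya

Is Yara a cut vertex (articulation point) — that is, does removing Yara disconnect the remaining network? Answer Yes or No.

No

Even without Yara, every remaining node can still reach every other (the residual graph is connected), so Yara is not a cut vertex.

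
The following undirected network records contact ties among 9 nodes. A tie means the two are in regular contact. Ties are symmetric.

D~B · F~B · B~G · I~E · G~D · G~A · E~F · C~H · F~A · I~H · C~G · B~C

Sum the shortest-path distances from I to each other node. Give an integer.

Distances from I: A:3, B:3, C:2, D:4, E:1, F:2, G:3, H:1.
Sum = 3 + 3 + 2 + 4 + 1 + 2 + 3 + 1 = 19.

19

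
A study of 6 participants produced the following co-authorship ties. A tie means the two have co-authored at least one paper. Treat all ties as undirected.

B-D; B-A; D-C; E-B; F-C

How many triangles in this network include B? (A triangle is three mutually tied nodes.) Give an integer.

0

B's neighbors are A, D, and E, but none of them are tied to each other, so no triangle contains B.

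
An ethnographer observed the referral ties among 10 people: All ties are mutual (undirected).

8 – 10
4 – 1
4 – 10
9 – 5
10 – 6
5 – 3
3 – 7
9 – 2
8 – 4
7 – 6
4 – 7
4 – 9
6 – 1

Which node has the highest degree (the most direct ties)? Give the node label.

4

Degrees — 1:2, 2:1, 3:2, 4:5, 5:2, 6:3, 7:3, 8:2, 9:3, 10:3.
The maximum is 5, attained only by 4.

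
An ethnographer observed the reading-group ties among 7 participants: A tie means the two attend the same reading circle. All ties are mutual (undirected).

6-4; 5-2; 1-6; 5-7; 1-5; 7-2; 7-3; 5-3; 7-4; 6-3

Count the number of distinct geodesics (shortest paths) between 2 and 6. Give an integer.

4

The shortest distance is 3. The length-3 paths are: 2–7–4–6; 2–5–1–6; 2–5–3–6; 2–7–3–6.
That gives 4 distinct shortest paths.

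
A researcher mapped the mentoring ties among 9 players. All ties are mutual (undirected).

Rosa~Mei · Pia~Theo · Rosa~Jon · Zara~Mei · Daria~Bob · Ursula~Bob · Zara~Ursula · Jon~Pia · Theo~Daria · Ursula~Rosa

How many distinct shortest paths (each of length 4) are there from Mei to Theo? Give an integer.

1

The shortest distance is 4, and the only length-4 path is Mei–Rosa–Jon–Pia–Theo. So there is exactly 1 shortest path.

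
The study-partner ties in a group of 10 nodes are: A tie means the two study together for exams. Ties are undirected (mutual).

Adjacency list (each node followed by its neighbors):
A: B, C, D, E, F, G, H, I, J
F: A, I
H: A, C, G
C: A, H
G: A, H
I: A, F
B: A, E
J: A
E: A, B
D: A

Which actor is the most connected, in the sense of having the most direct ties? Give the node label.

A

Degrees — A:9, B:2, C:2, D:1, E:2, F:2, G:2, H:3, I:2, J:1.
The maximum is 9, attained only by A.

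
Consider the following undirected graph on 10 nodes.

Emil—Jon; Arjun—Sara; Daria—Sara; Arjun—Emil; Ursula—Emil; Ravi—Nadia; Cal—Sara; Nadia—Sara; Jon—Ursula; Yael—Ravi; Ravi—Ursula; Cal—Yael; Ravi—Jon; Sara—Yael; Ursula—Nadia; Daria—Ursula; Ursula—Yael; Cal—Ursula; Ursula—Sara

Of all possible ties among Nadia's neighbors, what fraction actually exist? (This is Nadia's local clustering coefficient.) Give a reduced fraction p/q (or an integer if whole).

Nadia's neighbors: Ravi, Sara, and Ursula (k = 3).
Possible neighbor pairs: C(3,2) = 3. Edges among them: Ravi–Ursula, Sara–Ursula → e = 2.
Clustering(Nadia) = 2/3.

2/3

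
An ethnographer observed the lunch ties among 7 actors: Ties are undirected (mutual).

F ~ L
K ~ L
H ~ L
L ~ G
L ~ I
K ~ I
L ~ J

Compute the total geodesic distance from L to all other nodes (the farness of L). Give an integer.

6

Distances from L: F:1, G:1, H:1, I:1, J:1, K:1.
Sum = 1 + 1 + 1 + 1 + 1 + 1 = 6.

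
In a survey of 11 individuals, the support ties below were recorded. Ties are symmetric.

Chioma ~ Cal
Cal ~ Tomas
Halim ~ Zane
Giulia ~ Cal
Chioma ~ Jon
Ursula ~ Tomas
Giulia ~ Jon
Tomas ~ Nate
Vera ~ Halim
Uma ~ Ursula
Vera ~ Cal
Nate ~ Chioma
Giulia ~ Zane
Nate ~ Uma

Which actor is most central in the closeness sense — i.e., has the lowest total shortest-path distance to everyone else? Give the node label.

Farness (sum of distances to all others) for each node — Cal:17, Chioma:20, Giulia:21, Halim:28, Jon:24, Nate:23, Tomas:20, Uma:30, Ursula:27, Vera:23, Zane:27.
The smallest farness is 17, for Cal, so Cal has the highest closeness.

Cal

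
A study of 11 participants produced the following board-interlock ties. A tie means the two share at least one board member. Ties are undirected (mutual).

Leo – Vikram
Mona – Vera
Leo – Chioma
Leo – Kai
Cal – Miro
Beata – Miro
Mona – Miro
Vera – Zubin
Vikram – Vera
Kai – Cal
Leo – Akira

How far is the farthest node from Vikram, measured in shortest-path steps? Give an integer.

4

Distances from Vikram: Akira:2, Beata:4, Cal:3, Chioma:2, Kai:2, Leo:1, Miro:3, Mona:2, Vera:1, Zubin:2.
The largest is 4 (to Beata), so the eccentricity of Vikram is 4.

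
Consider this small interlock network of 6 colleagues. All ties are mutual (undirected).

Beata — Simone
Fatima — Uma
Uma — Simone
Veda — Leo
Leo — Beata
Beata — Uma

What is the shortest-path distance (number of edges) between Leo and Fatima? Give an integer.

3

One shortest route is Leo – Beata – Uma – Fatima, which uses 3 edges, and at distance 2 from Leo we only reach {Simone, Uma}, which does not include Fatima. So d(Leo,Fatima) = 3.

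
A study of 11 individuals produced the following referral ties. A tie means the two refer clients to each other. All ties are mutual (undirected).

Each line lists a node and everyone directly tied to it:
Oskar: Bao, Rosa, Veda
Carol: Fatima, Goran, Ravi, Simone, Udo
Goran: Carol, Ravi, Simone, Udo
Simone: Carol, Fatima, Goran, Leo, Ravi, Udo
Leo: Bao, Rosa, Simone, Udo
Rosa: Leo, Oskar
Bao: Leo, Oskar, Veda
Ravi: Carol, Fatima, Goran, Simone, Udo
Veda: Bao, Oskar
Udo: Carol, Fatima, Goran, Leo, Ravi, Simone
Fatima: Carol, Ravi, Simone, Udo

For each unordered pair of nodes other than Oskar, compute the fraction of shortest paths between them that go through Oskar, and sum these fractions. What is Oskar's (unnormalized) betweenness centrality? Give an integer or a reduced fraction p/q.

3/2

Pairs whose geodesics pass through Oskar — Rosa–Bao: 1/2; Rosa–Veda: 1.
All other pairs contribute 0.
Summing the contributions gives betweenness(Oskar) = 3/2.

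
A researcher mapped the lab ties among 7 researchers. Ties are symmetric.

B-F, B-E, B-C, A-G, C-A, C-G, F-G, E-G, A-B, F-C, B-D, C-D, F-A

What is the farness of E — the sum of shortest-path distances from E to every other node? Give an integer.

Distances from E: A:2, B:1, C:2, D:2, F:2, G:1.
Sum = 2 + 1 + 2 + 2 + 2 + 1 = 10.

10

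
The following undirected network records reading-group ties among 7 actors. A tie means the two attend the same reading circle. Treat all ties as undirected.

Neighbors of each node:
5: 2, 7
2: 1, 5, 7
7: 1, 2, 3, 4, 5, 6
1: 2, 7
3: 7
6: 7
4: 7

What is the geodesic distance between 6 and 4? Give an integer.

One shortest route is 6 – 7 – 4, which uses 2 edges, and 6 and 4 are not directly tied, so nothing shorter exists. So d(6,4) = 2.

2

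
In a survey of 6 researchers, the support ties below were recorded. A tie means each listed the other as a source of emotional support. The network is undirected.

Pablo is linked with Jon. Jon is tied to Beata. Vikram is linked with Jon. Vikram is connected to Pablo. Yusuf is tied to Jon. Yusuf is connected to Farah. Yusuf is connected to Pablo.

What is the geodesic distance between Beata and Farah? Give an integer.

3

One shortest route is Beata – Jon – Yusuf – Farah, which uses 3 edges, and at distance 2 from Beata we only reach {Pablo, Vikram, Yusuf}, which does not include Farah. So d(Beata,Farah) = 3.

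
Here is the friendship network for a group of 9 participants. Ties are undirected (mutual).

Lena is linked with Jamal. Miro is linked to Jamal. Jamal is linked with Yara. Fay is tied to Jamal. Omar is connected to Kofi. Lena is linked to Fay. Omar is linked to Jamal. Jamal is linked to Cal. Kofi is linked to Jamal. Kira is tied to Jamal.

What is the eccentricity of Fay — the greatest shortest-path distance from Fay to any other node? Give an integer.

2

Distances from Fay: Cal:2, Jamal:1, Kira:2, Kofi:2, Lena:1, Miro:2, Omar:2, Yara:2.
The largest is 2 (to Kira, Cal, Kofi, Yara, Omar, and Miro), so the eccentricity of Fay is 2.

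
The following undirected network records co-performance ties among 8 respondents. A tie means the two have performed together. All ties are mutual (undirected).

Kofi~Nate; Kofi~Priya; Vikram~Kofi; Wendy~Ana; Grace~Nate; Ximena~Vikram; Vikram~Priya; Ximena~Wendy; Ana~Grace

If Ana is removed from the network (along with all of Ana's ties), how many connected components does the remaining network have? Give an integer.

1

Ana's neighbors (Grace and Wendy) remain reachable from one another through other ties, so the rest of the network stays in one piece.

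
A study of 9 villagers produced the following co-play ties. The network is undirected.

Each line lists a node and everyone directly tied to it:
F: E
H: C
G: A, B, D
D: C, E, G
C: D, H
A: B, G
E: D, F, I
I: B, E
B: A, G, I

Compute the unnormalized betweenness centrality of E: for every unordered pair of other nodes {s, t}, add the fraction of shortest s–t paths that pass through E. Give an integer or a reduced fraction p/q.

Pairs whose geodesics pass through E — G–F: 1; C–F: 1; C–I: 1; D–F: 1; D–I: 1; F–A: 2/2; F–B: 1; F–I: 1; F–H: 1; I–H: 1.
All other pairs contribute 0.
Summing the contributions gives betweenness(E) = 10.

10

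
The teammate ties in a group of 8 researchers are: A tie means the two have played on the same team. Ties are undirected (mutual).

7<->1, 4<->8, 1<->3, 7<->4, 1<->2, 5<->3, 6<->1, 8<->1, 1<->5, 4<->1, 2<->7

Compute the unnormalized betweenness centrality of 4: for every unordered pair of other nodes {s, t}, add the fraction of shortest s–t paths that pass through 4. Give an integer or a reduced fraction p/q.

Pairs whose geodesics pass through 4 — 8–7: 1/2.
All other pairs contribute 0.
Summing the contributions gives betweenness(4) = 1/2.

1/2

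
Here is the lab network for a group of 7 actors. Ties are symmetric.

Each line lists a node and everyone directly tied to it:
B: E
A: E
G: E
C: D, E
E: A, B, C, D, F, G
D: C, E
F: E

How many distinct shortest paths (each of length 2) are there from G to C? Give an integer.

The shortest distance is 2, and the only length-2 path is G–E–C. So there is exactly 1 shortest path.

1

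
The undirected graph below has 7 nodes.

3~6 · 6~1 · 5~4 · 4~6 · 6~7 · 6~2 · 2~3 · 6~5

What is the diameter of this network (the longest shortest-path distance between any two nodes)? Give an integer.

Eccentricity of each node (its greatest distance to any other): 1:2, 2:2, 3:2, 4:2, 5:2, 6:1, 7:2.
The maximum eccentricity is 2, realized for instance by the pair 2–1 via 2 – 6 – 1. So the diameter is 2.

2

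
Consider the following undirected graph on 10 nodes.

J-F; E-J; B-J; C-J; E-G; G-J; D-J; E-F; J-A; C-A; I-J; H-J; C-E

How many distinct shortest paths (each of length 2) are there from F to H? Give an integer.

1

The shortest distance is 2, and the only length-2 path is F–J–H. So there is exactly 1 shortest path.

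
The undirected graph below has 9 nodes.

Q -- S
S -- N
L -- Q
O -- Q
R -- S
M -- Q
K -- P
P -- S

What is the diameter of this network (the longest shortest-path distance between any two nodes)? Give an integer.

4

Eccentricity of each node (its greatest distance to any other): K:4, L:4, M:4, N:3, O:4, P:3, Q:3, R:3, S:2.
The maximum eccentricity is 4, realized for instance by the pair L–K via L – Q – S – P – K. So the diameter is 4.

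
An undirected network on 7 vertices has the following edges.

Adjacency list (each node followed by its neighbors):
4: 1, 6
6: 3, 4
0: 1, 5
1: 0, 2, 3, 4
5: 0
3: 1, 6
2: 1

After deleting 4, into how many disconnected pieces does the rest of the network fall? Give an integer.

4's neighbors (1 and 6) remain reachable from one another through other ties, so the rest of the network stays in one piece.

1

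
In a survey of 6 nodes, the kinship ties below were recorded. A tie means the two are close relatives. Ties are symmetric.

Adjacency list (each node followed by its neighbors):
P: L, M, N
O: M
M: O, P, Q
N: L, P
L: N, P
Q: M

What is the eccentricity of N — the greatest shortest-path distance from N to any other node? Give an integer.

Distances from N: L:1, M:2, O:3, P:1, Q:3.
The largest is 3 (to O and Q), so the eccentricity of N is 3.

3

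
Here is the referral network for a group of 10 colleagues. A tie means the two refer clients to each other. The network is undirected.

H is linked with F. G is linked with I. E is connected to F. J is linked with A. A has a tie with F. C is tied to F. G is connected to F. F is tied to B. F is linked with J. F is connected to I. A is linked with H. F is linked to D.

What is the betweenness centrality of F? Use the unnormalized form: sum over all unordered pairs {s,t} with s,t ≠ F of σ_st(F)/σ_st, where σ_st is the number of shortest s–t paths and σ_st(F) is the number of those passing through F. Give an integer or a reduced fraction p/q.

65/2

Pairs whose geodesics pass through F — E–C: 1; E–D: 1; E–A: 1; E–H: 1; E–I: 1; E–J: 1; E–G: 1; E–B: 1; C–D: 1; C–A: 1; C–H: 1; C–I: 1; C–J: 1; C–G: 1 … (+19 more pairs).
All other pairs contribute 0.
Summing the contributions gives betweenness(F) = 65/2.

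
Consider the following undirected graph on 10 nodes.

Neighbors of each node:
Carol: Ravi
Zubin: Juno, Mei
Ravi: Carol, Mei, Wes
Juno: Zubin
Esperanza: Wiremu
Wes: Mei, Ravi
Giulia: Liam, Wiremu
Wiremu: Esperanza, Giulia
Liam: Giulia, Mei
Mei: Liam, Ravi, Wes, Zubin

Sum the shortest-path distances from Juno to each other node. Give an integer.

Distances from Juno: Carol:4, Esperanza:6, Giulia:4, Liam:3, Mei:2, Ravi:3, Wes:3, Wiremu:5, Zubin:1.
Sum = 4 + 6 + 4 + 3 + 2 + 3 + 3 + 5 + 1 = 31.

31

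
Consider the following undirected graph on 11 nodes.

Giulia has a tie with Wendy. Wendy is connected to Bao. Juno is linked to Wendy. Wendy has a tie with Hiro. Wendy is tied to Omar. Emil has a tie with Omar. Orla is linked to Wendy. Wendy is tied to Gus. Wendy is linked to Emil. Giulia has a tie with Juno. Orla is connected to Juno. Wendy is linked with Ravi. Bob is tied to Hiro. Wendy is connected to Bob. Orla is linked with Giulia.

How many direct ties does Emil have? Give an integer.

2

Emil is directly tied to Omar and Wendy. That is 2 neighbors, so the degree of Emil is 2.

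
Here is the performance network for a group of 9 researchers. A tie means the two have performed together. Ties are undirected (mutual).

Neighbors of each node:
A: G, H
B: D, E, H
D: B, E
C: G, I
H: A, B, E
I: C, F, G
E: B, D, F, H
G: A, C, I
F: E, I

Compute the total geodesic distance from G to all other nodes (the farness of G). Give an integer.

Distances from G: A:1, B:3, C:1, D:4, E:3, F:2, H:2, I:1.
Sum = 1 + 3 + 1 + 4 + 3 + 2 + 2 + 1 = 17.

17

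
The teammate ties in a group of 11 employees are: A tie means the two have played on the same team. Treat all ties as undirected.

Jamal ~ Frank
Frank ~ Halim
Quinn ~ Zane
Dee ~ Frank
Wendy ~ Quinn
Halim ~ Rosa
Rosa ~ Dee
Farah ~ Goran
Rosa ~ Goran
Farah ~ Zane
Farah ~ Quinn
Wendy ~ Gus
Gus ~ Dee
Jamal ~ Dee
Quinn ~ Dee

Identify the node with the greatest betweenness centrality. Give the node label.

Dee

Unnormalized betweenness of each node: Dee:68/3, Farah:23/6, Frank:10/3, Goran:17/6, Gus:5/2, Halim:1, Jamal:0, Quinn:44/3, Rosa:26/3, Wendy:3/2, Zane:0.
Dee has the largest value, 68/3, making it the main broker — the node through which the most shortest paths run.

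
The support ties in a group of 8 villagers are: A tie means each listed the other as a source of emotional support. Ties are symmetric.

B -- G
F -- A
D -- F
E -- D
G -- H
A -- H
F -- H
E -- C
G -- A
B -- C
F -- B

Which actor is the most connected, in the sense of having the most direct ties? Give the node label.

Degrees — A:3, B:3, C:2, D:2, E:2, F:4, G:3, H:3.
The maximum is 4, attained only by F.

F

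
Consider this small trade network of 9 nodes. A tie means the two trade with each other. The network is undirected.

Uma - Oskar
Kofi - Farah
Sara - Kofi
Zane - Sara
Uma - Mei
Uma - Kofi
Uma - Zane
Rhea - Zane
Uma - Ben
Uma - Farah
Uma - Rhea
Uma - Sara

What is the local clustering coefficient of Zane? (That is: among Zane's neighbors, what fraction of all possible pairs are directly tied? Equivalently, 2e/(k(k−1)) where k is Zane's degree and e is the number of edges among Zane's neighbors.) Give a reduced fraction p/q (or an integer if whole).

Zane's neighbors: Rhea, Sara, and Uma (k = 3).
Possible neighbor pairs: C(3,2) = 3. Edges among them: Rhea–Uma, Sara–Uma → e = 2.
Clustering(Zane) = 2/3.

2/3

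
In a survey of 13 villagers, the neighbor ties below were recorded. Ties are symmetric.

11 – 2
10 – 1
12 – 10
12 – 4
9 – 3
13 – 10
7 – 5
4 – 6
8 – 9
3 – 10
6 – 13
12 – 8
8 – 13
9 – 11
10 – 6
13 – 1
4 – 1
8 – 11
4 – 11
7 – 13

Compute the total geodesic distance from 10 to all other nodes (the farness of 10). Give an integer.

Distances from 10: 1:1, 2:4, 3:1, 4:2, 5:3, 6:1, 7:2, 8:2, 9:2, 11:3, 12:1, 13:1.
Sum = 1 + 4 + 1 + 2 + 3 + 1 + 2 + 2 + 2 + 3 + 1 + 1 = 23.

23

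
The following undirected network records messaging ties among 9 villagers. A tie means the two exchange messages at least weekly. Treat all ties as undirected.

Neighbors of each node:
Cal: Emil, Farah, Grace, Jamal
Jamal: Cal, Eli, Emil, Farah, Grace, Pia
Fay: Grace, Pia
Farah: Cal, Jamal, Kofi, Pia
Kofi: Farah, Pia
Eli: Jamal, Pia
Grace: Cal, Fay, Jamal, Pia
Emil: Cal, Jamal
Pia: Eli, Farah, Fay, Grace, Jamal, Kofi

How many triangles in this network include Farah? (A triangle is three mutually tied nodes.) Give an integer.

Farah's neighbors: Cal, Jamal, Kofi, and Pia.
Neighbor pairs that are themselves tied: Farah–Cal–Jamal; Farah–Jamal–Pia; Farah–Kofi–Pia. Each forms one triangle with Farah, for 3 in total.

3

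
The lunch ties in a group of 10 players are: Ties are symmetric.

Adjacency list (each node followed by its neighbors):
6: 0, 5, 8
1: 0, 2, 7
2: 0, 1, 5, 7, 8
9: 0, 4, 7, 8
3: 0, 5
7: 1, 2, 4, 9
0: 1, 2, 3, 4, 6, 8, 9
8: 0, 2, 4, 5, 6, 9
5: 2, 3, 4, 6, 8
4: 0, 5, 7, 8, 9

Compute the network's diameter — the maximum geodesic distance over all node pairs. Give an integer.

Eccentricity of each node (its greatest distance to any other): 0:2, 1:2, 2:2, 3:3, 4:2, 5:2, 6:3, 7:3, 8:2, 9:2.
The maximum eccentricity is 3, realized for instance by the pair 3–7 via 3 – 0 – 4 – 7. So the diameter is 3.

3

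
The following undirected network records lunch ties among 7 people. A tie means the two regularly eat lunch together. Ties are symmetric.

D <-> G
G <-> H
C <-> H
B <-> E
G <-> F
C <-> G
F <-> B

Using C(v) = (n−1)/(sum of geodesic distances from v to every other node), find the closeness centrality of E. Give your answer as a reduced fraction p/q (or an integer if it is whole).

Distances from E: B:1, C:4, D:4, F:2, G:3, H:4. Sum = 18.
n = 7, so closeness = 6/18 = 1/3.

1/3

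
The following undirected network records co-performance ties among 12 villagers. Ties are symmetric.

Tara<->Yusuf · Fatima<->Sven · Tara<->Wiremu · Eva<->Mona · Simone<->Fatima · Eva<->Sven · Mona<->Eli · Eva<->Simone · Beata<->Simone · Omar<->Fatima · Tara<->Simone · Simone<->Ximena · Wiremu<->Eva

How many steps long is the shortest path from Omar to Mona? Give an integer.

4

One shortest route is Omar – Fatima – Sven – Eva – Mona, which uses 4 edges, and at distance 3 from Omar we only reach {Beata, Eva, Tara, Ximena}, which does not include Mona. So d(Omar,Mona) = 4.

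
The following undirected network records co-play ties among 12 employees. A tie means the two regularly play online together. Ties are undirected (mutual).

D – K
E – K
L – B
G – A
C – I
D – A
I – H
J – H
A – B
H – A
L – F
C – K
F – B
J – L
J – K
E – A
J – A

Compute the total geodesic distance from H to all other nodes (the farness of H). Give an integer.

Distances from H: A:1, B:2, C:2, D:2, E:2, F:3, G:2, I:1, J:1, K:2, L:2.
Sum = 1 + 2 + 2 + 2 + 2 + 3 + 2 + 1 + 1 + 2 + 2 = 20.

20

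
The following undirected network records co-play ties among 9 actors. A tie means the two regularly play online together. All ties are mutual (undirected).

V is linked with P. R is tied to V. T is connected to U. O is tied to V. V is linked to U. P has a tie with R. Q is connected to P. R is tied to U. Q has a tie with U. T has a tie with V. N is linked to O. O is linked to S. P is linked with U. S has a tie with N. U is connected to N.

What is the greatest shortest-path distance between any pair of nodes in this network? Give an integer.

Eccentricity of each node (its greatest distance to any other): N:2, O:3, P:3, Q:3, R:3, S:3, T:3, U:2, V:2.
The maximum eccentricity is 3, realized for instance by the pair T–S via T – U – N – S. So the diameter is 3.

3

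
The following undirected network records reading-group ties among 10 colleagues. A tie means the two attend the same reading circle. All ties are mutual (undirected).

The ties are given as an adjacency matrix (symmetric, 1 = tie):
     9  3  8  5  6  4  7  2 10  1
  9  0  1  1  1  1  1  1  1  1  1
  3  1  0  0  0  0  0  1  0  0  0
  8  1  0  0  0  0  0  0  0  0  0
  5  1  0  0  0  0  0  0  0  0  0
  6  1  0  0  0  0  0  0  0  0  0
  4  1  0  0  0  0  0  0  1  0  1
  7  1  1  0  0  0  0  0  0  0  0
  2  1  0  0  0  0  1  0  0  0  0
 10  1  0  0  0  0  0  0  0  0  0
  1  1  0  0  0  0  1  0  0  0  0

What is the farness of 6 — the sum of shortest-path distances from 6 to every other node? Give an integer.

17

Distances from 6: 1:2, 2:2, 3:2, 4:2, 5:2, 7:2, 8:2, 9:1, 10:2.
Sum = 2 + 2 + 2 + 2 + 2 + 2 + 2 + 1 + 2 = 17.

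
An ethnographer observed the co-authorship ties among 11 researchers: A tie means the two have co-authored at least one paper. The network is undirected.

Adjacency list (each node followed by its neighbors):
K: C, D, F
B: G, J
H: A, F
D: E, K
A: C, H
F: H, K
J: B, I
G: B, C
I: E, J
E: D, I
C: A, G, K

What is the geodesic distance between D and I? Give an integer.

One shortest route is D – E – I, which uses 2 edges, and D and I are not directly tied, so nothing shorter exists. So d(D,I) = 2.

2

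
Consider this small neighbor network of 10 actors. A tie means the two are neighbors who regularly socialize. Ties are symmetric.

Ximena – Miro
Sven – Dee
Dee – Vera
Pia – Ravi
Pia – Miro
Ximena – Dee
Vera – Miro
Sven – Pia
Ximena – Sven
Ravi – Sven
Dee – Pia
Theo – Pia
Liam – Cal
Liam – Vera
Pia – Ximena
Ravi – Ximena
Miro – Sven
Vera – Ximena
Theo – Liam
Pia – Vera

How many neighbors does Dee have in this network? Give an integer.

4

Dee is directly tied to Pia, Sven, Vera, and Ximena. That is 4 neighbors, so the degree of Dee is 4.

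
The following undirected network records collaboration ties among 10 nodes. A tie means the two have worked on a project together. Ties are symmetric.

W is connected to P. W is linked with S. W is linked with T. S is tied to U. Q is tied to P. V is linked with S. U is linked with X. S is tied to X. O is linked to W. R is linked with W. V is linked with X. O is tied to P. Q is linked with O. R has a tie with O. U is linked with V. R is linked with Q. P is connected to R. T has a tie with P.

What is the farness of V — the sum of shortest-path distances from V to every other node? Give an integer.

21

Distances from V: O:3, P:3, Q:4, R:3, S:1, T:3, U:1, W:2, X:1.
Sum = 3 + 3 + 4 + 3 + 1 + 3 + 1 + 2 + 1 = 21.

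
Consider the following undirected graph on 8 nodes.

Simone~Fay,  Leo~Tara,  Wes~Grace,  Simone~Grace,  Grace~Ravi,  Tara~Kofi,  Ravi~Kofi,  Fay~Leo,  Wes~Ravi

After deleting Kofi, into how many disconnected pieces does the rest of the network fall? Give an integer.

1

Kofi's neighbors (Ravi and Tara) remain reachable from one another through other ties, so the rest of the network stays in one piece.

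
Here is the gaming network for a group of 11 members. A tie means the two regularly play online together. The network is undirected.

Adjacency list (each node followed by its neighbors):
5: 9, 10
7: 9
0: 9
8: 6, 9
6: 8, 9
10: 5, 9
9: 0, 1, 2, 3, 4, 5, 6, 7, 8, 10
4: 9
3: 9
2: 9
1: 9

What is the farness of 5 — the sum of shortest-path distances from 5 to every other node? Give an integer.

Distances from 5: 0:2, 1:2, 2:2, 3:2, 4:2, 6:2, 7:2, 8:2, 9:1, 10:1.
Sum = 2 + 2 + 2 + 2 + 2 + 2 + 2 + 2 + 1 + 1 = 18.

18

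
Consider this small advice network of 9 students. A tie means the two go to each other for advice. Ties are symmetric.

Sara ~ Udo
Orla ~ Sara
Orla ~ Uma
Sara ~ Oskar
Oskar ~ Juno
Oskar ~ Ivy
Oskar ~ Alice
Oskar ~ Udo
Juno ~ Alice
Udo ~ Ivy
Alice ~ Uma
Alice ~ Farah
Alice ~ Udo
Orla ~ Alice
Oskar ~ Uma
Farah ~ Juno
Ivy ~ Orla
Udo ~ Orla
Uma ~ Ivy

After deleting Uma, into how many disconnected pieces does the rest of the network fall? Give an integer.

1

Uma's neighbors (Alice, Ivy, Orla, and Oskar) remain reachable from one another through other ties, so the rest of the network stays in one piece.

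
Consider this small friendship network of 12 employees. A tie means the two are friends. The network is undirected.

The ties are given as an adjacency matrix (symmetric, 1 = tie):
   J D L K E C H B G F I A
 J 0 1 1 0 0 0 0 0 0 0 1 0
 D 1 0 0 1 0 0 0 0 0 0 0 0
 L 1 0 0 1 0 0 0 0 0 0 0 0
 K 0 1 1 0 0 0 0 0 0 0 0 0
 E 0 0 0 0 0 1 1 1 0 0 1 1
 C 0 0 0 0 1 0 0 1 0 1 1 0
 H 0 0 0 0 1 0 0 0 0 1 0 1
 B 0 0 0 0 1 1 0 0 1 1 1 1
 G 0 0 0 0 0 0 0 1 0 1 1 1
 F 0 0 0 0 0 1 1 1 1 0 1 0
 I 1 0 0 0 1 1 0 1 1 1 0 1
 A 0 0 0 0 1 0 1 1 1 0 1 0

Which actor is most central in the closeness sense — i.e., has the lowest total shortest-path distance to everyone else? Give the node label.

I

Farness (sum of distances to all others) for each node — A:21, B:20, C:22, D:28, E:21, F:21, G:22, H:27, I:16, J:20, K:36, L:28.
The smallest farness is 16, for I, so I has the highest closeness.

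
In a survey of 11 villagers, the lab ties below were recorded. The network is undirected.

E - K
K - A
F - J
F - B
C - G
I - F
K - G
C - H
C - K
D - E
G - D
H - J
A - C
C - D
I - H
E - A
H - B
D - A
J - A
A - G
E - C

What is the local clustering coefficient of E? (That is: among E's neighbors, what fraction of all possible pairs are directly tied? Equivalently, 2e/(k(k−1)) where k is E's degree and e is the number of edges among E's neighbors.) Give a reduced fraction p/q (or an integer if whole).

5/6

E's neighbors: A, C, D, and K (k = 4).
Possible neighbor pairs: C(4,2) = 6. Edges among them: A–C, A–D, A–K, C–D, C–K → e = 5.
Clustering(E) = 5/6.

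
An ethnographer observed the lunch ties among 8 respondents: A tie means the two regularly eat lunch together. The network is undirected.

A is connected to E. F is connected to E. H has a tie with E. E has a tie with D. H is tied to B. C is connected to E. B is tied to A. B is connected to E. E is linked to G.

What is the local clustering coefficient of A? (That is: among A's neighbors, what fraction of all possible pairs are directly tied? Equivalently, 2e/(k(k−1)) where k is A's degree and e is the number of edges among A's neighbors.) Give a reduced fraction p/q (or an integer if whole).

A's neighbors: B and E (k = 2).
Possible neighbor pairs: C(2,2) = 1. Edges among them: B–E → e = 1.
Clustering(A) = 1/1.

1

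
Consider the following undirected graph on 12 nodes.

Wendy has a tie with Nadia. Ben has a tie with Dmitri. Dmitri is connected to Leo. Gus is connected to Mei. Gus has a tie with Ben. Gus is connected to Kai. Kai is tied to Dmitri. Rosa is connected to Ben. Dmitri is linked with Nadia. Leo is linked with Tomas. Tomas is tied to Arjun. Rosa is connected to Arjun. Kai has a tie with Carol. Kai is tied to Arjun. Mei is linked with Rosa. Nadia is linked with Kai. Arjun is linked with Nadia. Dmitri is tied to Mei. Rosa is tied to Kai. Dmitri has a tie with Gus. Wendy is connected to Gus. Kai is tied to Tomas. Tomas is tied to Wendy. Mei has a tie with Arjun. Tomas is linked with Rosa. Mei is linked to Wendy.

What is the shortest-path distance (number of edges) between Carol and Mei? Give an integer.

One shortest route is Carol – Kai – Rosa – Mei, which uses 3 edges, and at distance 2 from Carol we only reach {Arjun, Dmitri, Gus, Nadia, Rosa, Tomas}, which does not include Mei. So d(Carol,Mei) = 3.

3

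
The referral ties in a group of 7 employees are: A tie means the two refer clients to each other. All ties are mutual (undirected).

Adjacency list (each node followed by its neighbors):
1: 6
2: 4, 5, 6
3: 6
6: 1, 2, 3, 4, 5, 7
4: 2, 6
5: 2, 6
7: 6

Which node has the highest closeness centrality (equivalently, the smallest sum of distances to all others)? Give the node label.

Farness (sum of distances to all others) for each node — 1:11, 2:9, 3:11, 4:10, 5:10, 6:6, 7:11.
The smallest farness is 6, for 6, so 6 has the highest closeness.

6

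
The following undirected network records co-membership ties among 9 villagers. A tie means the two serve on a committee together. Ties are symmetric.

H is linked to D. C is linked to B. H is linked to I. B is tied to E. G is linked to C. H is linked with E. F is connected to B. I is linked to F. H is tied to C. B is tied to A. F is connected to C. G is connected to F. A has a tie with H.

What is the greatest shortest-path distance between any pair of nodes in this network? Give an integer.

Eccentricity of each node (its greatest distance to any other): A:3, B:3, C:2, D:3, E:3, F:3, G:3, H:2, I:2.
The maximum eccentricity is 3, realized for instance by the pair D–F via D – H – C – F. So the diameter is 3.

3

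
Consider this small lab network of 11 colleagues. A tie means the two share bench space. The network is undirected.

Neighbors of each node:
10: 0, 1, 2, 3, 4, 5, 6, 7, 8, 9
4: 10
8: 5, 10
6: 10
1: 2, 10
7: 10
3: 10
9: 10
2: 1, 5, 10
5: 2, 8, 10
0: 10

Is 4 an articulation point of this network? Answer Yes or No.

No

Even without 4, every remaining node can still reach every other (the residual graph is connected), so 4 is not a cut vertex.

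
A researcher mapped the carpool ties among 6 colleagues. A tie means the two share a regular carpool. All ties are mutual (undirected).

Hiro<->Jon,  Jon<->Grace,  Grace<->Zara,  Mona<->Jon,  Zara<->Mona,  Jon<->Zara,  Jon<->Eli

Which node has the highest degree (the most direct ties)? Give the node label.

Degrees — Eli:1, Grace:2, Hiro:1, Jon:5, Mona:2, Zara:3.
The maximum is 5, attained only by Jon.

Jon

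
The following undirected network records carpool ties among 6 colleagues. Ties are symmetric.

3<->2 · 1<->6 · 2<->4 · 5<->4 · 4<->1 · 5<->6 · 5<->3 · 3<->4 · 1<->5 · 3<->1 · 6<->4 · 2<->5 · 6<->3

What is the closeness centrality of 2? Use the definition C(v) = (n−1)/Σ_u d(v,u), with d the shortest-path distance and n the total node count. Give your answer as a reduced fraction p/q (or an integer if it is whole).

5/7

Distances from 2: 1:2, 3:1, 4:1, 5:1, 6:2. Sum = 7.
n = 6, so closeness = 5/7.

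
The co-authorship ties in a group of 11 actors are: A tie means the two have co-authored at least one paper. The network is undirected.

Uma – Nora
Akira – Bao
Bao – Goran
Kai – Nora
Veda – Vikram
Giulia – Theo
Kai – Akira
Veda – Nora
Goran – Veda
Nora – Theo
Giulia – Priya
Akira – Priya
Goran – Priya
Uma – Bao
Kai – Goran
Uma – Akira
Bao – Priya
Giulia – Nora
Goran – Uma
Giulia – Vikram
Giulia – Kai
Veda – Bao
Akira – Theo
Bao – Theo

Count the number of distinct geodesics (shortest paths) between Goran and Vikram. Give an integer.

The shortest distance is 2, and the only length-2 path is Goran–Veda–Vikram. So there is exactly 1 shortest path.

1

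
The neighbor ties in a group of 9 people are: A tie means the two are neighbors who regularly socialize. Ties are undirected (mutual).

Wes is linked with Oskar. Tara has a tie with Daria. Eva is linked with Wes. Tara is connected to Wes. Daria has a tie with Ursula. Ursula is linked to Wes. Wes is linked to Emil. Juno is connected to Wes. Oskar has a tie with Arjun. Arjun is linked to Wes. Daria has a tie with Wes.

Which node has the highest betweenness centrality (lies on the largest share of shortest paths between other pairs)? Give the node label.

Unnormalized betweenness of each node: Arjun:0, Daria:1/2, Emil:0, Eva:0, Juno:0, Oskar:0, Tara:0, Ursula:0, Wes:49/2.
Wes has the largest value, 49/2, making it the main broker — the node through which the most shortest paths run.

Wes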